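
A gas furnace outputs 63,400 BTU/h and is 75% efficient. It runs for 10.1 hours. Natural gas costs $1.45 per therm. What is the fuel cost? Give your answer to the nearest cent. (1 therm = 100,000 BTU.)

Heat delivered = 63,400 BTU/h × 10.1 h = 640,340 BTU
Gas input = 640,340 / 0.75 = 853,787 BTU
= 853,787 / 100,000 = 8.538 therm
Cost = 8.538 × $1.45/therm = $12.38

$12.38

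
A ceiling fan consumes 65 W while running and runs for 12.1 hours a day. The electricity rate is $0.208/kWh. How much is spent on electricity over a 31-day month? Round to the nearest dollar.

$5

Energy = 65 W × 12.1 h/day × 31 days = 24,381 Wh = 24.38 kWh
Cost = 24.38 kWh × $0.208/kWh = $5.07 ≈ $5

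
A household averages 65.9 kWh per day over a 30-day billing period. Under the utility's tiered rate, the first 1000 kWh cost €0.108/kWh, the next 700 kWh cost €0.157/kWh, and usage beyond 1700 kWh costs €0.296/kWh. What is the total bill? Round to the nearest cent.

€299.89

Usage = 65.9 kWh/day × 30 days = 1977 kWh
First 1000 kWh × €0.108 = €108.00
Next 700 kWh × €0.157 = €109.90
Remaining 277 kWh × €0.296 = €81.99
Total = €299.89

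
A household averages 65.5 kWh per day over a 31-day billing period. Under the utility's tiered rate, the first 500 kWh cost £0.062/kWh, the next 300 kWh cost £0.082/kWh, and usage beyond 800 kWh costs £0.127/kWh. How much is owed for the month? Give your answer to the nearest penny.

£211.87

Usage = 65.5 kWh/day × 31 days = 2030.5 kWh
First 500 kWh × £0.062 = £31.00
Next 300 kWh × £0.082 = £24.60
Remaining 1230.5 kWh × £0.127 = £156.27
Total = £211.87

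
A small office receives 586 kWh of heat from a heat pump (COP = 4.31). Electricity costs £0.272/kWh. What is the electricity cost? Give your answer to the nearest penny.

£36.98

Electrical input = 586 kWh / 4.31 = 136 kWh
Cost = 136 × £0.272/kWh = £36.98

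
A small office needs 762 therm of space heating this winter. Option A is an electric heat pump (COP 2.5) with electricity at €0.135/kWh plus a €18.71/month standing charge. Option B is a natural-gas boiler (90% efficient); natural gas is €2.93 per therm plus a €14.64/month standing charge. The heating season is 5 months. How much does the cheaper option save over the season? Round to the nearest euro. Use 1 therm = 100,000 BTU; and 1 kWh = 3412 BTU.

€1254

Heat load = 762 therm × 100,000 = 76,200,000 BTU
Gas: input = 76,200,000 / 0.90 = 84,666,667 BTU = 846.7 therm → 846.7 × €2.93 = €2,480.73; + 5 × €14.64 standing = €2,553.93
Heat pump: 76,200,000 BTU / 3412 = 22,330 kWh heat; / 2.5 = 8,933 kWh in → × €0.135 = €1,205.98; + 5 × €18.71 standing = €1,299.53
Difference = |€2,553.93 − €1,299.53| = €1,254.40 ≈ €1254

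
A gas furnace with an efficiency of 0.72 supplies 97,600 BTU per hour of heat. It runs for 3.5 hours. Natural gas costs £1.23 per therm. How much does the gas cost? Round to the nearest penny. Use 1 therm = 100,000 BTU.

£5.84

Heat delivered = 97,600 BTU/h × 3.5 h = 341,600 BTU
Gas input = 341,600 / 0.72 = 474,444 BTU
= 474,444 / 100,000 = 4.744 therm
Cost = 4.744 × £1.23/therm = £5.84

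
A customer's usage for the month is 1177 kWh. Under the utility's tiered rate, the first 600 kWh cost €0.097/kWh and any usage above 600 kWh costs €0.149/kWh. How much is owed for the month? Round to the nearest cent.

First 600 kWh × €0.097 = €58.20
Remaining 577 kWh × €0.149 = €85.97
Total = €144.17

€144.17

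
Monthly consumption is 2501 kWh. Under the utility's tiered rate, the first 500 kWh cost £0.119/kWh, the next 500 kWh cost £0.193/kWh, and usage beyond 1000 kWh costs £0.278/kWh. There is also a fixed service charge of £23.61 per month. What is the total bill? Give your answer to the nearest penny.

£596.89

First 500 kWh × £0.119 = £59.50
Next 500 kWh × £0.193 = £96.50
Remaining 1501 kWh × £0.278 = £417.28
Energy charge = £573.28; + service £23.61 = £596.89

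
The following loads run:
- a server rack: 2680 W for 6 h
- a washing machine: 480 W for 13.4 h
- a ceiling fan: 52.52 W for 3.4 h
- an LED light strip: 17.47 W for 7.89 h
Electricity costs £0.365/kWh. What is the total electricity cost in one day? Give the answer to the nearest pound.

£8

server rack: 2680 W × 6 h = 16,080 Wh = 16.08 kWh
washing machine: 480 W × 13.4 h = 6,432 Wh = 6.432 kWh
ceiling fan: 52.52 W × 3.4 h = 179 Wh = 0.1786 kWh
LED light strip: 17.47 W × 7.89 h = 138 Wh = 0.1378 kWh
Total energy = 16.08 + 6.432 + 0.1786 + 0.1378 = 22.83 kWh
Cost = 22.83 kWh × £0.365 = £8.33 ≈ £8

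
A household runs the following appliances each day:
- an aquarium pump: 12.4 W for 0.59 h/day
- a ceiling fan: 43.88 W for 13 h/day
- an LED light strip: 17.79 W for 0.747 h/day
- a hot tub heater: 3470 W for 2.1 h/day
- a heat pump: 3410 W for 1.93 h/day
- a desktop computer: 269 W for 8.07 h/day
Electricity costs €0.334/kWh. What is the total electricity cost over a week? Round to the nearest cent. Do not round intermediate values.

aquarium pump: 12.4 W × 0.59 h × 7 d = 51 Wh = 0.05121 kWh
ceiling fan: 43.88 W × 13 h × 7 d = 3,993 Wh = 3.993 kWh
LED light strip: 17.79 W × 0.747 h × 7 d = 93 Wh = 0.09302 kWh
hot tub heater: 3470 W × 2.1 h × 7 d = 51,009 Wh = 51.01 kWh
heat pump: 3410 W × 1.93 h × 7 d = 46,069 Wh = 46.07 kWh
desktop computer: 269 W × 8.07 h × 7 d = 15,196 Wh = 15.2 kWh
Total energy = 0.05121 + 3.993 + 0.09302 + 51.01 + 46.07 + 15.2 = 116.4 kWh
Cost = 116.4 kWh × €0.334 = €38.88

€38.88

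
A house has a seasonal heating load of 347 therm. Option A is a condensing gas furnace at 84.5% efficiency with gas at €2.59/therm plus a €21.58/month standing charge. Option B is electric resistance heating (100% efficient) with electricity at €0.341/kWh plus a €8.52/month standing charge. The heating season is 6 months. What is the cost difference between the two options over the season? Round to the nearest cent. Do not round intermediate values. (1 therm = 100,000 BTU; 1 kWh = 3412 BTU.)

€2326.02

Heat load = 347 therm × 100,000 = 34,700,000 BTU
Gas: input = 34,700,000 / 0.845 = 41,065,089 BTU = 410.7 therm → 410.7 × €2.59 = €1,063.59; + 6 × €21.58 standing = €1,193.07
Electric: 34,700,000 BTU / 3412 = 10,170 kWh → × €0.341 = €3,467.97; + 6 × €8.52 standing = €3,519.09
Difference = |€1,193.07 − €3,519.09| = €2,326.02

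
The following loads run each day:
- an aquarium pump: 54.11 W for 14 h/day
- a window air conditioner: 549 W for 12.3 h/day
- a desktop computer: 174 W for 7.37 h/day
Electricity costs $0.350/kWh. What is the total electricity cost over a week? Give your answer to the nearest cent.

$21.54

aquarium pump: 54.11 W × 14 h × 7 d = 5,303 Wh = 5.303 kWh
window air conditioner: 549 W × 12.3 h × 7 d = 47,269 Wh = 47.27 kWh
desktop computer: 174 W × 7.37 h × 7 d = 8,977 Wh = 8.977 kWh
Total energy = 5.303 + 47.27 + 8.977 = 61.55 kWh
Cost = 61.55 kWh × $0.350 = $21.54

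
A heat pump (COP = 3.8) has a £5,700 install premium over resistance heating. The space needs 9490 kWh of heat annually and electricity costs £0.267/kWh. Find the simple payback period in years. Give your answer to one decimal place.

3.1 years

Resistance: 9490 kWh × £0.267 = £2,533.83/yr
Heat pump: 9490 / 3.8 = 2497 kWh in → × £0.267 = £666.80/yr
Annual savings = £1,867.03
Payback = £5,700 / £1,867.03 = 3.05 years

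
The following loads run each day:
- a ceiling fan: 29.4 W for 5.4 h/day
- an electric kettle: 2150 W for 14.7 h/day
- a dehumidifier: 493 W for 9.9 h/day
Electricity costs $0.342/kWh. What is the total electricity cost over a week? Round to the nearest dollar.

$88

ceiling fan: 29.4 W × 5.4 h × 7 d = 1,111 Wh = 1.111 kWh
electric kettle: 2150 W × 14.7 h × 7 d = 221,235 Wh = 221.2 kWh
dehumidifier: 493 W × 9.9 h × 7 d = 34,165 Wh = 34.16 kWh
Total energy = 1.111 + 221.2 + 34.16 = 256.5 kWh
Cost = 256.5 kWh × $0.342 = $87.73 ≈ $88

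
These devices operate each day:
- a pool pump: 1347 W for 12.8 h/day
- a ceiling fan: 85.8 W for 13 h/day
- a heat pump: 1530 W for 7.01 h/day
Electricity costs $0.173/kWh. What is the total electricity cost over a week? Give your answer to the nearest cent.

pool pump: 1347 W × 12.8 h × 7 d = 120,691 Wh = 120.7 kWh
ceiling fan: 85.8 W × 13 h × 7 d = 7,808 Wh = 7.808 kWh
heat pump: 1530 W × 7.01 h × 7 d = 75,077 Wh = 75.08 kWh
Total energy = 120.7 + 7.808 + 75.08 = 203.6 kWh
Cost = 203.6 kWh × $0.173 = $35.22

$35.22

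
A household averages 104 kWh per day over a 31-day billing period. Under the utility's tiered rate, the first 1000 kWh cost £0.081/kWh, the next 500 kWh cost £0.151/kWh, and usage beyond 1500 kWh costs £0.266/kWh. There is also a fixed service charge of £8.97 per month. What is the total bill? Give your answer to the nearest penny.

Usage = 104 kWh/day × 31 days = 3224 kWh
First 1000 kWh × £0.081 = £81.00
Next 500 kWh × £0.151 = £75.50
Remaining 1724 kWh × £0.266 = £458.58
Energy charge = £615.08; + service £8.97 = £624.05

£624.05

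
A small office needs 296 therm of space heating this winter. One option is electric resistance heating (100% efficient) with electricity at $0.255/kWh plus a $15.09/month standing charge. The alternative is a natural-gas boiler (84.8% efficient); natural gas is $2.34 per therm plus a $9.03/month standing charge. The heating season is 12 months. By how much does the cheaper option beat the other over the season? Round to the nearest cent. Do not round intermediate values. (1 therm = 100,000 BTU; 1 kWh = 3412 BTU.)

Heat load = 296 therm × 100,000 = 29,600,000 BTU
Gas: input = 29,600,000 / 0.848 = 34,905,660 BTU = 349.1 therm → 349.1 × $2.34 = $816.79; + 12 × $9.03 standing = $925.15
Electric: 29,600,000 BTU / 3412 = 8,675 kWh → × $0.255 = $2,212.19; + 12 × $15.09 standing = $2,393.27
Difference = |$925.15 − $2,393.27| = $1,468.12

$1468.12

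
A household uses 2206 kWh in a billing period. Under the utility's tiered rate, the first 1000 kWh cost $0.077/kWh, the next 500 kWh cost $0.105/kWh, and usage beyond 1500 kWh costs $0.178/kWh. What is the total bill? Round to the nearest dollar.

First 1000 kWh × $0.077 = $77.00
Next 500 kWh × $0.105 = $52.50
Remaining 706 kWh × $0.178 = $125.67
Total = $255.17 ≈ $255

$255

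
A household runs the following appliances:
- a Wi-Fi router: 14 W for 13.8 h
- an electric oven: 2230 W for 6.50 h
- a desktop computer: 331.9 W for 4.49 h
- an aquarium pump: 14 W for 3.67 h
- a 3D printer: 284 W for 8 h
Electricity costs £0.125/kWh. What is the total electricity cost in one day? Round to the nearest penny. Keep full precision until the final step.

£2.31

Wi-Fi router: 14 W × 13.8 h = 193 Wh = 0.1932 kWh
electric oven: 2230 W × 6.50 h = 14,495 Wh = 14.49 kWh
desktop computer: 331.9 W × 4.49 h = 1,490 Wh = 1.49 kWh
aquarium pump: 14 W × 3.67 h = 51 Wh = 0.05138 kWh
3D printer: 284 W × 8 h = 2,272 Wh = 2.272 kWh
Total energy = 0.1932 + 14.49 + 1.49 + 0.05138 + 2.272 = 18.5 kWh
Cost = 18.5 kWh × £0.125 = £2.31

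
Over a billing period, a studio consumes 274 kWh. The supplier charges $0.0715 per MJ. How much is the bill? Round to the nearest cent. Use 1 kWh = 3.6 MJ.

274 kWh × (3.6 MJ/kWh) = 986.4 MJ
Cost = 986.4 MJ × $0.0715/MJ = $70.53

$70.53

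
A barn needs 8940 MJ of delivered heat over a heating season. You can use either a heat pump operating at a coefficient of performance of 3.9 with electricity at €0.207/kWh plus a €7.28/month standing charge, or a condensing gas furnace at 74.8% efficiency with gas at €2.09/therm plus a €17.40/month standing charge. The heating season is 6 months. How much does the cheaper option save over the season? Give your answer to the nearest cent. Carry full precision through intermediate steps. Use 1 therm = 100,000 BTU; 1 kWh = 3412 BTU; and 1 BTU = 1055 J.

Heat load = 8940 MJ = 8,940,000,000 J / 1055 = 8,473,934 BTU
Gas: input = 8,473,934 / 0.748 = 11,328,788 BTU = 113.3 therm → 113.3 × €2.09 = €236.77; + 6 × €17.40 standing = €341.17
Heat pump: 8,473,934 BTU / 3412 = 2,484 kWh heat; / 3.9 = 636.8 kWh in → × €0.207 = €131.82; + 6 × €7.28 standing = €175.50
Difference = |€341.17 − €175.50| = €165.67

€165.67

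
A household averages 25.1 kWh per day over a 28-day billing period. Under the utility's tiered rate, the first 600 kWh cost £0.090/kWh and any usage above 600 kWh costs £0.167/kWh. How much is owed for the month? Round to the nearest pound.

£71

Usage = 25.1 kWh/day × 28 days = 702.8 kWh
First 600 kWh × £0.090 = £54.00
Remaining 102.8 kWh × £0.167 = £17.17
Total = £71.17 ≈ £71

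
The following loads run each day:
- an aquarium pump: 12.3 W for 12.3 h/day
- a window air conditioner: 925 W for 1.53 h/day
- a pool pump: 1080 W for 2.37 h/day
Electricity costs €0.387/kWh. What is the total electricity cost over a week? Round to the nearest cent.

€11.18

aquarium pump: 12.3 W × 12.3 h × 7 d = 1,059 Wh = 1.059 kWh
window air conditioner: 925 W × 1.53 h × 7 d = 9,907 Wh = 9.907 kWh
pool pump: 1080 W × 2.37 h × 7 d = 17,917 Wh = 17.92 kWh
Total energy = 1.059 + 9.907 + 17.92 = 28.88 kWh
Cost = 28.88 kWh × €0.387 = €11.18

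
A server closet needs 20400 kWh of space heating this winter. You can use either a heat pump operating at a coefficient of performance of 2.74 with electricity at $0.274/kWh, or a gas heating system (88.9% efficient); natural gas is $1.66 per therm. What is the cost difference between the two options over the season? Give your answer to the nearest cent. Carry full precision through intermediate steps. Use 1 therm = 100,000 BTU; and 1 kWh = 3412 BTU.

$740.29

Heat load = 20400 kWh × 3412 = 69,604,800 BTU
Gas: input = 69,604,800 / 0.889 = 78,295,613 BTU = 783 therm → 783 × $1.66 = $1,299.71
Heat pump: 69,604,800 BTU / 3412 = 20,400 kWh heat; / 2.74 = 7,445 kWh in → × $0.274 = $2,040.00
Difference = |$1,299.71 − $2,040.00| = $740.29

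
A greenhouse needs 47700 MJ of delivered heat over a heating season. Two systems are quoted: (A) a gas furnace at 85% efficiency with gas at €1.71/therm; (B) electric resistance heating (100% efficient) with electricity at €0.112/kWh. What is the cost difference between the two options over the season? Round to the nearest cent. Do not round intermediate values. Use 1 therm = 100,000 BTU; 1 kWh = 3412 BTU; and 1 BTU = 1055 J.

€574.56

Heat load = 47700 MJ = 47,700,000,000 J / 1055 = 45,213,270 BTU
Gas: input = 45,213,270 / 0.85 = 53,192,083 BTU = 531.9 therm → 531.9 × €1.71 = €909.58
Electric: 45,213,270 BTU / 3412 = 13,250 kWh → × €0.112 = €1,484.14
Difference = |€909.58 − €1,484.14| = €574.56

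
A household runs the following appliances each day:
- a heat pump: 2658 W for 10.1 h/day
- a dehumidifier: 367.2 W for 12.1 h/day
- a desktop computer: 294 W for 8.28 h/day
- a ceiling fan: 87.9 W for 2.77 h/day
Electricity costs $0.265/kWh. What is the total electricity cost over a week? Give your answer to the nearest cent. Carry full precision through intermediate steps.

heat pump: 2658 W × 10.1 h × 7 d = 187,921 Wh = 187.9 kWh
dehumidifier: 367.2 W × 12.1 h × 7 d = 31,102 Wh = 31.1 kWh
desktop computer: 294 W × 8.28 h × 7 d = 17,040 Wh = 17.04 kWh
ceiling fan: 87.9 W × 2.77 h × 7 d = 1,704 Wh = 1.704 kWh
Total energy = 187.9 + 31.1 + 17.04 + 1.704 = 237.8 kWh
Cost = 237.8 kWh × $0.265 = $63.01

$63.01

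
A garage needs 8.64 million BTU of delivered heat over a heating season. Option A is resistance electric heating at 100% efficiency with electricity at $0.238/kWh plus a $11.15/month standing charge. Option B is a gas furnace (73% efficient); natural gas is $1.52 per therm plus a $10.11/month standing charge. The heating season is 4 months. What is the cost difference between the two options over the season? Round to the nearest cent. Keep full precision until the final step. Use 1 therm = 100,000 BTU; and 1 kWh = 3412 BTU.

$426.93

Heat load = 8.64 × 10⁶ BTU = 8,640,000 BTU
Gas: input = 8,640,000 / 0.73 = 11,835,616 BTU = 118.4 therm → 118.4 × $1.52 = $179.90; + 4 × $10.11 standing = $220.34
Electric: 8,640,000 BTU / 3412 = 2,532 kWh → × $0.238 = $602.67; + 4 × $11.15 standing = $647.27
Difference = |$220.34 − $647.27| = $426.93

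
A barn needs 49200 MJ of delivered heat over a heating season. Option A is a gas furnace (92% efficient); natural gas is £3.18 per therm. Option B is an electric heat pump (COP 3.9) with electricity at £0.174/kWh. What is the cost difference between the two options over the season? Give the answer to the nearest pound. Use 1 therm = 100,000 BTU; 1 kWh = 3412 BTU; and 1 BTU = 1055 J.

Heat load = 49200 MJ = 49,200,000,000 J / 1055 = 46,635,071 BTU
Gas: input = 46,635,071 / 0.920 = 50,690,295 BTU = 506.9 therm → 506.9 × £3.18 = £1,611.95
Heat pump: 46,635,071 BTU / 3412 = 13,670 kWh heat; / 3.9 = 3,505 kWh in → × £0.174 = £609.80
Difference = |£1,611.95 − £609.80| = £1,002.15 ≈ £1002

£1002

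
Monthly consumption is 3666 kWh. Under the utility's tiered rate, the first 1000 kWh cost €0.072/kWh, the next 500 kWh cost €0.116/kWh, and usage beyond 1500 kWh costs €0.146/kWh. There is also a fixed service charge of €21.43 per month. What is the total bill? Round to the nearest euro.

First 1000 kWh × €0.072 = €72.00
Next 500 kWh × €0.116 = €58.00
Remaining 2166 kWh × €0.146 = €316.24
Energy charge = €446.24; + service €21.43 = €467.67 ≈ €468

€468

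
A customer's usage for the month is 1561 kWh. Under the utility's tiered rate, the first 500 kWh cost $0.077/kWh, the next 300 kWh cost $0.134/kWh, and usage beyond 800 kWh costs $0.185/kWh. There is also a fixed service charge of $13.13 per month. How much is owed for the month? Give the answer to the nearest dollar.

$233

First 500 kWh × $0.077 = $38.50
Next 300 kWh × $0.134 = $40.20
Remaining 761 kWh × $0.185 = $140.78
Energy charge = $219.49; + service $13.13 = $232.62 ≈ $233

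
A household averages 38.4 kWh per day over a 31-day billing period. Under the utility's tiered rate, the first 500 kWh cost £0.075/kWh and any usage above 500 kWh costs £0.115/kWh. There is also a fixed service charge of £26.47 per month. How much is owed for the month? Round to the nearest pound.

£143

Usage = 38.4 kWh/day × 31 days = 1190.4 kWh
First 500 kWh × £0.075 = £37.50
Remaining 690.4 kWh × £0.115 = £79.40
Energy charge = £116.90; + service £26.47 = £143.37 ≈ £143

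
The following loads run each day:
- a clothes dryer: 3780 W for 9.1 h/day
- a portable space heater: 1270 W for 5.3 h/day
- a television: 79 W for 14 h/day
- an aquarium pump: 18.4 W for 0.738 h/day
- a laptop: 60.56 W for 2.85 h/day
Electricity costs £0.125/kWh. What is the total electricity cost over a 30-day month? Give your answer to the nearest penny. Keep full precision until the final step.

clothes dryer: 3780 W × 9.1 h × 30 d = 1,031,940 Wh = 1,032 kWh
portable space heater: 1270 W × 5.3 h × 30 d = 201,930 Wh = 201.9 kWh
television: 79 W × 14 h × 30 d = 33,180 Wh = 33.18 kWh
aquarium pump: 18.4 W × 0.738 h × 30 d = 407 Wh = 0.4074 kWh
laptop: 60.56 W × 2.85 h × 30 d = 5,178 Wh = 5.178 kWh
Total energy = 1,032 + 201.9 + 33.18 + 0.4074 + 5.178 = 1,273 kWh
Cost = 1,273 kWh × £0.125 = £159.08

£159.08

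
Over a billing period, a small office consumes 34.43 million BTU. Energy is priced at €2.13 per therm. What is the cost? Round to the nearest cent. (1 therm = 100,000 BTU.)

€733.36

34.43 million BTU × (10 therm/million BTU) = 344.3 therm
Cost = 344.3 therm × €2.13/therm = €733.36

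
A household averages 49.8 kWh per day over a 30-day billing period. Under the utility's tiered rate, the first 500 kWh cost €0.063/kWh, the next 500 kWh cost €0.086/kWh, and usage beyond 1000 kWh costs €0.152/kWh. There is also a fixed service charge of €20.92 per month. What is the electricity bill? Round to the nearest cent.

Usage = 49.8 kWh/day × 30 days = 1494 kWh
First 500 kWh × €0.063 = €31.50
Next 500 kWh × €0.086 = €43.00
Remaining 494 kWh × €0.152 = €75.09
Energy charge = €149.59; + service €20.92 = €170.51

€170.51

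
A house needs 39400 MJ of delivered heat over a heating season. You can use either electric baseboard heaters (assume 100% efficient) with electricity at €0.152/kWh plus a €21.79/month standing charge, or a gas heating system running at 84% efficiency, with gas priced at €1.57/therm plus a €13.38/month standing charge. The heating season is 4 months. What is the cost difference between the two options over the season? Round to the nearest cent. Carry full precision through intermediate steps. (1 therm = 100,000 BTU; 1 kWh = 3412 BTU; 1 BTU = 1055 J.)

Heat load = 39400 MJ = 39,400,000,000 J / 1055 = 37,345,972 BTU
Gas: input = 37,345,972 / 0.84 = 44,459,490 BTU = 444.6 therm → 444.6 × €1.57 = €698.01; + 4 × €13.38 standing = €751.53
Electric: 37,345,972 BTU / 3412 = 10,950 kWh → × €0.152 = €1,663.71; + 4 × €21.79 standing = €1,750.87
Difference = |€751.53 − €1,750.87| = €999.34

€999.34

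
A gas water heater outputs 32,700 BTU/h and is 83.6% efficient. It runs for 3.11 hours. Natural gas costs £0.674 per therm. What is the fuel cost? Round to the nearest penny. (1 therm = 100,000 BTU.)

Heat delivered = 32,700 BTU/h × 3.11 h = 101,697 BTU
Gas input = 101,697 / 0.836 = 121,647 BTU
= 121,647 / 100,000 = 1.216 therm
Cost = 1.216 × £0.674/therm = £0.82

£0.82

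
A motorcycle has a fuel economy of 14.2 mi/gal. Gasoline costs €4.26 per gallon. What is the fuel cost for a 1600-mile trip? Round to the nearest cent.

€480.00

Fuel = 1600 mi / 14.2 mpg = 112.7 gal
Cost = 112.7 gal × €4.26/gal = €480.00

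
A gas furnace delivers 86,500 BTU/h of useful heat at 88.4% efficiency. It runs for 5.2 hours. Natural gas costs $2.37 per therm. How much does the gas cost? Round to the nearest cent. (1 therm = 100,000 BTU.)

Heat delivered = 86,500 BTU/h × 5.2 h = 449,800 BTU
Gas input = 449,800 / 0.884 = 508,824 BTU
= 508,824 / 100,000 = 5.088 therm
Cost = 5.088 × $2.37/therm = $12.06

$12.06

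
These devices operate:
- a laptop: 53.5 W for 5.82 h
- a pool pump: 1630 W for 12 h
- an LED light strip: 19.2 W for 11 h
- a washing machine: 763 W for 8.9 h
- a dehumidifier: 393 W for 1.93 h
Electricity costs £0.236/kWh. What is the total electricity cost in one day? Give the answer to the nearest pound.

£7

laptop: 53.5 W × 5.82 h = 311 Wh = 0.3114 kWh
pool pump: 1630 W × 12 h = 19,560 Wh = 19.56 kWh
LED light strip: 19.2 W × 11 h = 211 Wh = 0.2112 kWh
washing machine: 763 W × 8.9 h = 6,791 Wh = 6.791 kWh
dehumidifier: 393 W × 1.93 h = 758 Wh = 0.7585 kWh
Total energy = 0.3114 + 19.56 + 0.2112 + 6.791 + 0.7585 = 27.63 kWh
Cost = 27.63 kWh × £0.236 = £6.52 ≈ £7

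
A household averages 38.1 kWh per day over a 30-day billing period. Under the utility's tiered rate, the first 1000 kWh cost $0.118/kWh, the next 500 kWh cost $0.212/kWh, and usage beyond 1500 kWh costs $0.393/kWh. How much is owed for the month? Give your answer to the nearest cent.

Usage = 38.1 kWh/day × 30 days = 1143 kWh
First 1000 kWh × $0.118 = $118.00
Next 143 kWh × $0.212 = $30.32
Remaining tier: 0 kWh (not reached)
Total = $148.32

$148.32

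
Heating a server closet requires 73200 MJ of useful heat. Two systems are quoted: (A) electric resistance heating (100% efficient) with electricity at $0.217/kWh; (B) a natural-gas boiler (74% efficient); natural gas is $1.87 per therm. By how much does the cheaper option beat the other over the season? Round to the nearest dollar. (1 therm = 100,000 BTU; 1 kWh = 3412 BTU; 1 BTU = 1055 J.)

$2659

Heat load = 73200 MJ = 73,200,000,000 J / 1055 = 69,383,886 BTU
Gas: input = 69,383,886 / 0.74 = 93,762,008 BTU = 937.6 therm → 937.6 × $1.87 = $1,753.35
Electric: 69,383,886 BTU / 3412 = 20,340 kWh → × $0.217 = $4,412.75
Difference = |$1,753.35 − $4,412.75| = $2,659.40 ≈ $2659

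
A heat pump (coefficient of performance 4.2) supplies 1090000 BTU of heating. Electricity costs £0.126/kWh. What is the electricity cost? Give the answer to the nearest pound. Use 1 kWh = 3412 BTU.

£10

Heat delivered = 1,090,000 BTU / 3412 = 319.5 kWh
Electrical input = 319.5 kWh / 4.2 = 76.06 kWh
Cost = 76.06 × £0.126/kWh = £9.58 ≈ £10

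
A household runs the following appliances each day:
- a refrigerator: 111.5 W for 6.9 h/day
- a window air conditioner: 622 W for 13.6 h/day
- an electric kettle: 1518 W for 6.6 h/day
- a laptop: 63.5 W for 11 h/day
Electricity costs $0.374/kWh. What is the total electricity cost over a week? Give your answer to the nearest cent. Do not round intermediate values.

refrigerator: 111.5 W × 6.9 h × 7 d = 5,385 Wh = 5.385 kWh
window air conditioner: 622 W × 13.6 h × 7 d = 59,214 Wh = 59.21 kWh
electric kettle: 1518 W × 6.6 h × 7 d = 70,132 Wh = 70.13 kWh
laptop: 63.5 W × 11 h × 7 d = 4,890 Wh = 4.889 kWh
Total energy = 5.385 + 59.21 + 70.13 + 4.889 = 139.6 kWh
Cost = 139.6 kWh × $0.374 = $52.22

$52.22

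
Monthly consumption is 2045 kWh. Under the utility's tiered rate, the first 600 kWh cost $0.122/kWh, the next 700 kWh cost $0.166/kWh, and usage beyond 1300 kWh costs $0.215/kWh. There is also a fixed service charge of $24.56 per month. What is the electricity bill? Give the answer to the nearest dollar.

First 600 kWh × $0.122 = $73.20
Next 700 kWh × $0.166 = $116.20
Remaining 745 kWh × $0.215 = $160.18
Energy charge = $349.58; + service $24.56 = $374.14 ≈ $374

$374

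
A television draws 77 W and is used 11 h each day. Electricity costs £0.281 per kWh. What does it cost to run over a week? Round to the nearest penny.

£1.67

Energy = 77 W × 11 h/day × 7 days = 5,929 Wh = 5.929 kWh
Cost = 5.929 kWh × £0.281/kWh = £1.67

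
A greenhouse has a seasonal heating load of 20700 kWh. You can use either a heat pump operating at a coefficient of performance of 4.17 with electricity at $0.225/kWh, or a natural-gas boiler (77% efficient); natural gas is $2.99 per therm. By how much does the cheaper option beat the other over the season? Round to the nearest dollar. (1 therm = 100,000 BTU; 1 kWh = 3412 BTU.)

Heat load = 20700 kWh × 3412 = 70,628,400 BTU
Gas: input = 70,628,400 / 0.77 = 91,725,195 BTU = 917.3 therm → 917.3 × $2.99 = $2,742.58
Heat pump: 70,628,400 BTU / 3412 = 20,700 kWh heat; / 4.17 = 4,964 kWh in → × $0.225 = $1,116.91
Difference = |$2,742.58 − $1,116.91| = $1,625.68 ≈ $1626

$1626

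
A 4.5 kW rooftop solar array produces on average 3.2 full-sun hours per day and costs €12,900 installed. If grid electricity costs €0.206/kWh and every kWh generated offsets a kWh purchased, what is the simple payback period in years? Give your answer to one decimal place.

11.9 years

Daily generation = 4.5 kW × 3.2 h = 14.4 kWh
Annual generation = 14.4 × 365 = 5256 kWh
Annual savings = 5256 × €0.206 = €1,082.74
Payback = €12,900 / €1,082.74 = 11.9 years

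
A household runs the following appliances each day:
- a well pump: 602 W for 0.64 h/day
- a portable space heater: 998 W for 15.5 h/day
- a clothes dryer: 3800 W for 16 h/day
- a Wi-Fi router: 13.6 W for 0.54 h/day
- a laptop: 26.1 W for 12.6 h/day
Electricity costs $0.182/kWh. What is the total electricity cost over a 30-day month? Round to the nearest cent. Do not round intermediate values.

$420.37

well pump: 602 W × 0.64 h × 30 d = 11,558 Wh = 11.56 kWh
portable space heater: 998 W × 15.5 h × 30 d = 464,070 Wh = 464.1 kWh
clothes dryer: 3800 W × 16 h × 30 d = 1,824,000 Wh = 1,824 kWh
Wi-Fi router: 13.6 W × 0.54 h × 30 d = 220 Wh = 0.2203 kWh
laptop: 26.1 W × 12.6 h × 30 d = 9,866 Wh = 9.866 kWh
Total energy = 11.56 + 464.1 + 1,824 + 0.2203 + 9.866 = 2,310 kWh
Cost = 2,310 kWh × $0.182 = $420.37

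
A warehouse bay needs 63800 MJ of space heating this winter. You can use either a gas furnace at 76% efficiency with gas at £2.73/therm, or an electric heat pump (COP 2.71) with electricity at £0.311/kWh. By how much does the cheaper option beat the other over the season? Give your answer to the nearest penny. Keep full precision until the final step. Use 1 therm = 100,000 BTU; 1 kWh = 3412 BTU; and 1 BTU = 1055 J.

Heat load = 63800 MJ = 63,800,000,000 J / 1055 = 60,473,934 BTU
Gas: input = 60,473,934 / 0.76 = 79,570,965 BTU = 795.7 therm → 795.7 × £2.73 = £2,172.29
Heat pump: 60,473,934 BTU / 3412 = 17,720 kWh heat; / 2.71 = 6,540 kWh in → × £0.311 = £2,034.00
Difference = |£2,172.29 − £2,034.00| = £138.29

£138.29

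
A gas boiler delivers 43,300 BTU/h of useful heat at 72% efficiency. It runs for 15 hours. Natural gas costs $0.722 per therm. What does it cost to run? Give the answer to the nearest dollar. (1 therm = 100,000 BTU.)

Heat delivered = 43,300 BTU/h × 15 h = 649,500 BTU
Gas input = 649,500 / 0.72 = 902,083 BTU
= 902,083 / 100,000 = 9.021 therm
Cost = 9.021 × $0.722/therm = $6.51 ≈ $7

$7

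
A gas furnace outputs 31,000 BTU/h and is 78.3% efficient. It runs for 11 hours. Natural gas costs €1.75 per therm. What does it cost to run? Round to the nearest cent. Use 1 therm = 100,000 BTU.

€7.62

Heat delivered = 31,000 BTU/h × 11 h = 341,000 BTU
Gas input = 341,000 / 0.783 = 435,504 BTU
= 435,504 / 100,000 = 4.355 therm
Cost = 4.355 × €1.75/therm = €7.62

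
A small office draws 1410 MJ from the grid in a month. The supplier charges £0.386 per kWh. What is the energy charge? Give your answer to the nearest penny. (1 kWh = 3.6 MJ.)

1410 MJ × (0.27778 kWh/MJ) = 391.7 kWh
Cost = 391.7 kWh × £0.386/kWh = £151.18

£151.18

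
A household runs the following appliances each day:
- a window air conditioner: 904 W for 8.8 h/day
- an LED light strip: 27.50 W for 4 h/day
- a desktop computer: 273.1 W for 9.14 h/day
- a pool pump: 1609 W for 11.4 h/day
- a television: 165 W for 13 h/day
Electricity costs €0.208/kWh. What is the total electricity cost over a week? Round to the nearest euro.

€45

window air conditioner: 904 W × 8.8 h × 7 d = 55,686 Wh = 55.69 kWh
LED light strip: 27.50 W × 4 h × 7 d = 770 Wh = 0.77 kWh
desktop computer: 273.1 W × 9.14 h × 7 d = 17,473 Wh = 17.47 kWh
pool pump: 1609 W × 11.4 h × 7 d = 128,398 Wh = 128.4 kWh
television: 165 W × 13 h × 7 d = 15,015 Wh = 15.02 kWh
Total energy = 55.69 + 0.77 + 17.47 + 128.4 + 15.02 = 217.3 kWh
Cost = 217.3 kWh × €0.208 = €45.21 ≈ €45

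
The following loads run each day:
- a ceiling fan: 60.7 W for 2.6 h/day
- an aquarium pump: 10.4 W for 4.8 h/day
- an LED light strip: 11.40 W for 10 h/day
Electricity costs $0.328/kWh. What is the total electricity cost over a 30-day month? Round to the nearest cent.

$3.17

ceiling fan: 60.7 W × 2.6 h × 30 d = 4,735 Wh = 4.735 kWh
aquarium pump: 10.4 W × 4.8 h × 30 d = 1,498 Wh = 1.498 kWh
LED light strip: 11.40 W × 10 h × 30 d = 3,420 Wh = 3.42 kWh
Total energy = 4.735 + 1.498 + 3.42 = 9.652 kWh
Cost = 9.652 kWh × $0.328 = $3.17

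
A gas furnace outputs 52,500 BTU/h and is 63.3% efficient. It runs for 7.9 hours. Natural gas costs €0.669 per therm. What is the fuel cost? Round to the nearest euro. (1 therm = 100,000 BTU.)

Heat delivered = 52,500 BTU/h × 7.9 h = 414,750 BTU
Gas input = 414,750 / 0.633 = 655,213 BTU
= 655,213 / 100,000 = 6.552 therm
Cost = 6.552 × €0.669/therm = €4.38 ≈ €4

€4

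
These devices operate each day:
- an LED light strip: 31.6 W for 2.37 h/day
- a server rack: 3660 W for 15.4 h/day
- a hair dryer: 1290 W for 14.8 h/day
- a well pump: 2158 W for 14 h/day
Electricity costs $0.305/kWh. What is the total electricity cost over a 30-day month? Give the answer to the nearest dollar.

$968

LED light strip: 31.6 W × 2.37 h × 30 d = 2,247 Wh = 2.247 kWh
server rack: 3660 W × 15.4 h × 30 d = 1,690,920 Wh = 1,691 kWh
hair dryer: 1290 W × 14.8 h × 30 d = 572,760 Wh = 572.8 kWh
well pump: 2158 W × 14 h × 30 d = 906,360 Wh = 906.4 kWh
Total energy = 2.247 + 1,691 + 572.8 + 906.4 = 3,172 kWh
Cost = 3,172 kWh × $0.305 = $967.55 ≈ $968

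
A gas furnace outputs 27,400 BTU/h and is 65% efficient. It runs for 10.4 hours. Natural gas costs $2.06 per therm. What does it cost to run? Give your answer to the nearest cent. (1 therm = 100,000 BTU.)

Heat delivered = 27,400 BTU/h × 10.4 h = 284,960 BTU
Gas input = 284,960 / 0.65 = 438,400 BTU
= 438,400 / 100,000 = 4.384 therm
Cost = 4.384 × $2.06/therm = $9.03

$9.03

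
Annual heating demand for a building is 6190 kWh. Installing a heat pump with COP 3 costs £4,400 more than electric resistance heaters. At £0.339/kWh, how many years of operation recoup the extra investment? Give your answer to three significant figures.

3.15 years

Resistance: 6190 kWh × £0.339 = £2,098.41/yr
Heat pump: 6190 / 3 = 2063 kWh in → × £0.339 = £699.47/yr
Annual savings = £1,398.94
Payback = £4,400 / £1,398.94 = 3.15 years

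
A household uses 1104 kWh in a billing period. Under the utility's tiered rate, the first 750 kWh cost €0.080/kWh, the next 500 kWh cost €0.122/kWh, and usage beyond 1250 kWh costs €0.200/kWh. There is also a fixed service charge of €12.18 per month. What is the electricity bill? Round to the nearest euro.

€115

First 750 kWh × €0.080 = €60.00
Next 354 kWh × €0.122 = €43.19
Remaining tier: 0 kWh (not reached)
Energy charge = €103.19; + service €12.18 = €115.37 ≈ €115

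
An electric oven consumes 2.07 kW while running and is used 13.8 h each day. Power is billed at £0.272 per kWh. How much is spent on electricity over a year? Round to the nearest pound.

£2836

Energy = 2070 W × 13.8 h/day × 365 days = 10,426,590 Wh = 10,430 kWh
Cost = 10,430 kWh × £0.272/kWh = £2,836.03 ≈ £2836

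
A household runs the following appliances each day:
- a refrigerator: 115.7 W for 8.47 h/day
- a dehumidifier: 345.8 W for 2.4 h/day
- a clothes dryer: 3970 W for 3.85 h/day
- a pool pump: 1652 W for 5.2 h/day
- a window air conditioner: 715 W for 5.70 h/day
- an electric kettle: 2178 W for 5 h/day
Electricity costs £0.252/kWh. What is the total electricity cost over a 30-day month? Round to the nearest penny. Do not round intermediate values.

refrigerator: 115.7 W × 8.47 h × 30 d = 29,399 Wh = 29.4 kWh
dehumidifier: 345.8 W × 2.4 h × 30 d = 24,898 Wh = 24.9 kWh
clothes dryer: 3970 W × 3.85 h × 30 d = 458,535 Wh = 458.5 kWh
pool pump: 1652 W × 5.2 h × 30 d = 257,712 Wh = 257.7 kWh
window air conditioner: 715 W × 5.70 h × 30 d = 122,265 Wh = 122.3 kWh
electric kettle: 2178 W × 5 h × 30 d = 326,700 Wh = 326.7 kWh
Total energy = 29.4 + 24.9 + 458.5 + 257.7 + 122.3 + 326.7 = 1,220 kWh
Cost = 1,220 kWh × £0.252 = £307.32

£307.32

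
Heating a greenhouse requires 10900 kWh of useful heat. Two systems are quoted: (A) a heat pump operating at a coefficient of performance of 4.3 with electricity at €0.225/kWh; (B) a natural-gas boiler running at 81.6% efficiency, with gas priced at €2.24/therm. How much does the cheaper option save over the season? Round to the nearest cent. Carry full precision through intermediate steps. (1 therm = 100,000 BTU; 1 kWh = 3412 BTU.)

€450.58

Heat load = 10900 kWh × 3412 = 37,190,800 BTU
Gas: input = 37,190,800 / 0.816 = 45,576,961 BTU = 455.8 therm → 455.8 × €2.24 = €1,020.92
Heat pump: 37,190,800 BTU / 3412 = 10,900 kWh heat; / 4.3 = 2,535 kWh in → × €0.225 = €570.35
Difference = |€1,020.92 − €570.35| = €450.58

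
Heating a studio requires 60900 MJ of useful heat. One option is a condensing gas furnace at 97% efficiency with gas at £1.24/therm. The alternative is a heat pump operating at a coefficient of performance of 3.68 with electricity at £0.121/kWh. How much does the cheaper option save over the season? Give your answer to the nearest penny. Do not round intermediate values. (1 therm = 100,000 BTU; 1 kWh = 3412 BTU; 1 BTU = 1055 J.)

Heat load = 60900 MJ = 60,900,000,000 J / 1055 = 57,725,118 BTU
Gas: input = 57,725,118 / 0.97 = 59,510,431 BTU = 595.1 therm → 595.1 × £1.24 = £737.93
Heat pump: 57,725,118 BTU / 3412 = 16,920 kWh heat; / 3.68 = 4,597 kWh in → × £0.121 = £556.28
Difference = |£737.93 − £556.28| = £181.65

£181.65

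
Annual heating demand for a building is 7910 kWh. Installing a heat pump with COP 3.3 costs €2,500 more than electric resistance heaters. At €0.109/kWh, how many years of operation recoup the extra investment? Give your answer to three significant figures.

4.16 years

Resistance: 7910 kWh × €0.109 = €862.19/yr
Heat pump: 7910 / 3.3 = 2397 kWh in → × €0.109 = €261.27/yr
Annual savings = €600.92
Payback = €2,500 / €600.92 = 4.16 years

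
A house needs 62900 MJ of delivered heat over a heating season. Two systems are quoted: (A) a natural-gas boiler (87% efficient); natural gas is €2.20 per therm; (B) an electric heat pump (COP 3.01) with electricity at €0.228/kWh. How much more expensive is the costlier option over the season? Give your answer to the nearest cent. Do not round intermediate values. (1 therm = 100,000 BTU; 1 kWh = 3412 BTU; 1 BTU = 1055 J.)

€184.05

Heat load = 62900 MJ = 62,900,000,000 J / 1055 = 59,620,853 BTU
Gas: input = 59,620,853 / 0.87 = 68,529,716 BTU = 685.3 therm → 685.3 × €2.20 = €1,507.65
Heat pump: 59,620,853 BTU / 3412 = 17,470 kWh heat; / 3.01 = 5,805 kWh in → × €0.228 = €1,323.60
Difference = |€1,507.65 − €1,323.60| = €184.05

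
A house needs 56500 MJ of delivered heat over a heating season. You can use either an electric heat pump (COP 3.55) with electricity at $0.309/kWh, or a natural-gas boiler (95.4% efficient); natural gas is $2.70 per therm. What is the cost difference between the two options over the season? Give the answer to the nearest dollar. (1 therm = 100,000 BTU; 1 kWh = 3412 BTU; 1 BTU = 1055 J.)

$149

Heat load = 56500 MJ = 56,500,000,000 J / 1055 = 53,554,502 BTU
Gas: input = 53,554,502 / 0.954 = 56,136,795 BTU = 561.4 therm → 561.4 × $2.70 = $1,515.69
Heat pump: 53,554,502 BTU / 3412 = 15,700 kWh heat; / 3.55 = 4,421 kWh in → × $0.309 = $1,366.21
Difference = |$1,515.69 − $1,366.21| = $149.48 ≈ $149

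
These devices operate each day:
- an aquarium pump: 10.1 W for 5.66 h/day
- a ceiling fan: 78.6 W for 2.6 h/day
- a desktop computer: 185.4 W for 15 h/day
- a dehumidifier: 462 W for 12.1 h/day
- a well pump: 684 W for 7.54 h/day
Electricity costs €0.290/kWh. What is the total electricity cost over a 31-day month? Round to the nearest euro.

€124

aquarium pump: 10.1 W × 5.66 h × 31 d = 1,772 Wh = 1.772 kWh
ceiling fan: 78.6 W × 2.6 h × 31 d = 6,335 Wh = 6.335 kWh
desktop computer: 185.4 W × 15 h × 31 d = 86,211 Wh = 86.21 kWh
dehumidifier: 462 W × 12.1 h × 31 d = 173,296 Wh = 173.3 kWh
well pump: 684 W × 7.54 h × 31 d = 159,878 Wh = 159.9 kWh
Total energy = 1.772 + 6.335 + 86.21 + 173.3 + 159.9 = 427.5 kWh
Cost = 427.5 kWh × €0.290 = €123.97 ≈ €124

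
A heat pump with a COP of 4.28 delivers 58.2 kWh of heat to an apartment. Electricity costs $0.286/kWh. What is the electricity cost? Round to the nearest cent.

$3.89

Electrical input = 58.2 kWh / 4.28 = 13.6 kWh
Cost = 13.6 × $0.286/kWh = $3.89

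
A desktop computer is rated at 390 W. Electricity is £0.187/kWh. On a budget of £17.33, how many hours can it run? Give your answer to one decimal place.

Energy budget = £17.33 / £0.187 per kWh = 92.67 kWh = 92,674 Wh
Runtime = 92,674 Wh / 390 W = 237.6 h

237.6 h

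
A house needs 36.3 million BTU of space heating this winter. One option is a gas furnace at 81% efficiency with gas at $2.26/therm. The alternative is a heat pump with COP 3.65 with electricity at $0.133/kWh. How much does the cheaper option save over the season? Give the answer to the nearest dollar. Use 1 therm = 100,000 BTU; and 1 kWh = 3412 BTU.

$625

Heat load = 36.3 × 10⁶ BTU = 36,300,000 BTU
Gas: input = 36,300,000 / 0.81 = 44,814,815 BTU = 448.1 therm → 448.1 × $2.26 = $1,012.81
Heat pump: 36,300,000 BTU / 3412 = 10,640 kWh heat; / 3.65 = 2,915 kWh in → × $0.133 = $387.66
Difference = |$1,012.81 − $387.66| = $625.15 ≈ $625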